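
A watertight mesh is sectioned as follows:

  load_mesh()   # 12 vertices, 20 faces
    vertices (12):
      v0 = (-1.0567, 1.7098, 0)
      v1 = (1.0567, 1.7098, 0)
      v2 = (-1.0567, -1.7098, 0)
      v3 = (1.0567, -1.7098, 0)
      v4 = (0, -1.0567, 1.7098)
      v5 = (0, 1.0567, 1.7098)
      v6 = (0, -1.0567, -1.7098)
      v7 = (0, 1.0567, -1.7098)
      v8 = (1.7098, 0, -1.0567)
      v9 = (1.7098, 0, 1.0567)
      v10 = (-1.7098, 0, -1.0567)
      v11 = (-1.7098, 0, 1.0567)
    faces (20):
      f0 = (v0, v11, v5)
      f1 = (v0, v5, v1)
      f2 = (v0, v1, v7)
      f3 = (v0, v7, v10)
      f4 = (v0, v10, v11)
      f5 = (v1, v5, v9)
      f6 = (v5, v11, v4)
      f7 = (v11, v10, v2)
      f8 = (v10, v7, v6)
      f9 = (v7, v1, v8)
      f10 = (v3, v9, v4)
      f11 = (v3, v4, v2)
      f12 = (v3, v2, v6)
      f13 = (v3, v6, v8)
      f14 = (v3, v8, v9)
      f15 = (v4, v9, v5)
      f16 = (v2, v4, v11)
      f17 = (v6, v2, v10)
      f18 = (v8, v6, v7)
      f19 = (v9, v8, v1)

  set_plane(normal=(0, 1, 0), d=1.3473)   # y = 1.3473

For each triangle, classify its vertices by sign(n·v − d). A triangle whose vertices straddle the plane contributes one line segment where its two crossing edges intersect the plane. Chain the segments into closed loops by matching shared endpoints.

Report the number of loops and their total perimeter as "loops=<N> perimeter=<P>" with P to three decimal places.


loops=1 perimeter=6.878

Straddling triangles (8 of 20):
  (v0,v11,v5) [+--] → (-1.19517, 1.3473, 0.224034)–(-0.470184, 1.3473, 0.949016)  len=1.0253
  (v0,v5,v1) [+-+] → (-0.470184, 1.3473, 0.949016)–(0.470184, 1.3473, 0.949016)  len=0.9404
  (v0,v1,v7) [++-] → (0.470184, 1.3473, -0.949016)–(-0.470184, 1.3473, -0.949016)  len=0.9404
  (v0,v7,v10) [+--] → (-0.470184, 1.3473, -0.949016)–(-1.19517, 1.3473, -0.224034)  len=1.0253
  (v0,v10,v11) [+--] → (-1.19517, 1.3473, -0.224034)–(-1.19517, 1.3473, 0.224034)  len=0.4481
  (v1,v5,v9) [+--] → (0.470184, 1.3473, 0.949016)–(1.19517, 1.3473, 0.224034)  len=1.0253
  (v7,v1,v8) [-+-] → (0.470184, 1.3473, -0.949016)–(1.19517, 1.3473, -0.224034)  len=1.0253
  (v9,v8,v1) [--+] → (1.19517, 1.3473, -0.224034)–(1.19517, 1.3473, 0.224034)  len=0.4481

Chained into 1 loop(s):
  loop 1: 8 segments, perimeter = 6.8780
Total perimeter = 6.878


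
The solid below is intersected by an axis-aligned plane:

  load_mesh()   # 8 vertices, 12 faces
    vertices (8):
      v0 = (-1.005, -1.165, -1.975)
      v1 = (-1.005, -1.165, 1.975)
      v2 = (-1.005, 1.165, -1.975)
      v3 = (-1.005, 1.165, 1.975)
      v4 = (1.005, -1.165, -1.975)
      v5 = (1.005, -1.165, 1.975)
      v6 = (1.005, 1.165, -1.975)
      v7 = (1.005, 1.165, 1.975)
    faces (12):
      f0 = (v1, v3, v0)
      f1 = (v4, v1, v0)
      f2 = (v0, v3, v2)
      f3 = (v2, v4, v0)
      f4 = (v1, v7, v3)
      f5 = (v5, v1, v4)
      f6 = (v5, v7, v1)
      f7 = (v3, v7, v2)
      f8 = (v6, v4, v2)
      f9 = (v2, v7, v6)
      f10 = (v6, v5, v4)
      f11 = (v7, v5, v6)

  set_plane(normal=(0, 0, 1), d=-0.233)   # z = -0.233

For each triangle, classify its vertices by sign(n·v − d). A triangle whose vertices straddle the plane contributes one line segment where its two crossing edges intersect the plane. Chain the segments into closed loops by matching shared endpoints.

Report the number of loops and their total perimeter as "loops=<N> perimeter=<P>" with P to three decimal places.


Straddling triangles (8 of 12):
  (v1,v3,v0) [++-] → (-1.005, -0.137441, -0.233)–(-1.005, -1.165, -0.233)  len=1.0276
  (v4,v1,v0) [-+-] → (0.118565, -1.165, -0.233)–(-1.005, -1.165, -0.233)  len=1.1236
  (v0,v3,v2) [-+-] → (-1.005, -0.137441, -0.233)–(-1.005, 1.165, -0.233)  len=1.3024
  (v5,v1,v4) [++-] → (0.118565, -1.165, -0.233)–(1.005, -1.165, -0.233)  len=0.8864
  (v3,v7,v2) [++-] → (-0.118565, 1.165, -0.233)–(-1.005, 1.165, -0.233)  len=0.8864
  (v2,v7,v6) [-+-] → (-0.118565, 1.165, -0.233)–(1.005, 1.165, -0.233)  len=1.1236
  (v6,v5,v4) [-+-] → (1.005, 0.137441, -0.233)–(1.005, -1.165, -0.233)  len=1.3024
  (v7,v5,v6) [++-] → (1.005, 0.137441, -0.233)–(1.005, 1.165, -0.233)  len=1.0276

Chained into 1 loop(s):
  loop 1: 8 segments, perimeter = 8.6800
Total perimeter = 8.680

loops=1 perimeter=8.680


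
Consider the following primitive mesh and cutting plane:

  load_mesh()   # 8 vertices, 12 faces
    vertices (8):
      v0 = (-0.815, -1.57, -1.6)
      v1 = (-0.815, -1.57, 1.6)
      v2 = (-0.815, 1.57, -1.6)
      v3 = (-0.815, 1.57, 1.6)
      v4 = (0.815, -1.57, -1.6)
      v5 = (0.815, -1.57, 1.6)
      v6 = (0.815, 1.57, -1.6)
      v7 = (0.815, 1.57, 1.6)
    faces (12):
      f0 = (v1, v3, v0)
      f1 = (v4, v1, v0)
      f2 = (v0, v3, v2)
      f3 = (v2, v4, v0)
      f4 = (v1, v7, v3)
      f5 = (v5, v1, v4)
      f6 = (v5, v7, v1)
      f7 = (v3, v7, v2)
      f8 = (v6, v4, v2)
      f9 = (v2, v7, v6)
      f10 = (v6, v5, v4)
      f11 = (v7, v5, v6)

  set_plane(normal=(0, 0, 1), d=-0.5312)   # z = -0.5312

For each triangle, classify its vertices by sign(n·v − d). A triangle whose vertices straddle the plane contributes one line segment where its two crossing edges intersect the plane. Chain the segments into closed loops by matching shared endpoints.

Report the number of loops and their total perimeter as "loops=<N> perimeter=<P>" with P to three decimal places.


Straddling triangles (8 of 12):
  (v1,v3,v0) [++-] → (-0.815, -0.52124, -0.5312)–(-0.815, -1.57, -0.5312)  len=1.0488
  (v4,v1,v0) [-+-] → (0.27058, -1.57, -0.5312)–(-0.815, -1.57, -0.5312)  len=1.0856
  (v0,v3,v2) [-+-] → (-0.815, -0.52124, -0.5312)–(-0.815, 1.57, -0.5312)  len=2.0912
  (v5,v1,v4) [++-] → (0.27058, -1.57, -0.5312)–(0.815, -1.57, -0.5312)  len=0.5444
  (v3,v7,v2) [++-] → (-0.27058, 1.57, -0.5312)–(-0.815, 1.57, -0.5312)  len=0.5444
  (v2,v7,v6) [-+-] → (-0.27058, 1.57, -0.5312)–(0.815, 1.57, -0.5312)  len=1.0856
  (v6,v5,v4) [-+-] → (0.815, 0.52124, -0.5312)–(0.815, -1.57, -0.5312)  len=2.0912
  (v7,v5,v6) [++-] → (0.815, 0.52124, -0.5312)–(0.815, 1.57, -0.5312)  len=1.0488

Chained into 1 loop(s):
  loop 1: 8 segments, perimeter = 9.5400
Total perimeter = 9.540

loops=1 perimeter=9.540


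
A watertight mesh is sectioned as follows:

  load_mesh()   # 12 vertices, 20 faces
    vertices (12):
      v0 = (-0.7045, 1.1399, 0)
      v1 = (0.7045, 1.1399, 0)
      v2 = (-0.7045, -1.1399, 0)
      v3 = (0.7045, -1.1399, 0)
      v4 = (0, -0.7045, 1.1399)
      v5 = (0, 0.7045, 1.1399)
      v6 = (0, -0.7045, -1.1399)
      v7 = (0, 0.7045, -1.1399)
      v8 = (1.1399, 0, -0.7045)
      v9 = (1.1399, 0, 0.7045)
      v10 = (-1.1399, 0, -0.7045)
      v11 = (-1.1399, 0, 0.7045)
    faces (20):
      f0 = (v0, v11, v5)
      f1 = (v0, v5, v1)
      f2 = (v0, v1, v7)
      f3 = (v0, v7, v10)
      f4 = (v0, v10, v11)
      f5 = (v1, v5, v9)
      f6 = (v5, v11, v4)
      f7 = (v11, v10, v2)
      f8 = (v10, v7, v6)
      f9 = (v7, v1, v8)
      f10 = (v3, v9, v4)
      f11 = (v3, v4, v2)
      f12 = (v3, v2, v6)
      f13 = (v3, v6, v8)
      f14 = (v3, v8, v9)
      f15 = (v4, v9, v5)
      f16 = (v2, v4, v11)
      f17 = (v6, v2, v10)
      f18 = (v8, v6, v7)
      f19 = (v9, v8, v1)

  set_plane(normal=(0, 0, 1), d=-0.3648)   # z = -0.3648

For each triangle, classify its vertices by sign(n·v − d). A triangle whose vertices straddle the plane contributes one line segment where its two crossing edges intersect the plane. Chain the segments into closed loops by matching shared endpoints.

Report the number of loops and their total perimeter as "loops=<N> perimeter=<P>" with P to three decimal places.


loops=1 perimeter=6.820

Straddling triangles (10 of 20):
  (v0,v1,v7) [++-] → (0.47904, 1.00056, -0.3648)–(-0.47904, 1.00056, -0.3648)  len=0.9581
  (v0,v7,v10) [+--] → (-0.47904, 1.00056, -0.3648)–(-0.929956, 0.549644, -0.3648)  len=0.6377
  (v0,v10,v11) [+-+] → (-0.929956, 0.549644, -0.3648)–(-1.1399, 0, -0.3648)  len=0.5884
  (v11,v10,v2) [+-+] → (-1.1399, 0, -0.3648)–(-0.929956, -0.549644, -0.3648)  len=0.5884
  (v7,v1,v8) [-+-] → (0.47904, 1.00056, -0.3648)–(0.929956, 0.549644, -0.3648)  len=0.6377
  (v3,v2,v6) [++-] → (-0.47904, -1.00056, -0.3648)–(0.47904, -1.00056, -0.3648)  len=0.9581
  (v3,v6,v8) [+--] → (0.47904, -1.00056, -0.3648)–(0.929956, -0.549644, -0.3648)  len=0.6377
  (v3,v8,v9) [+-+] → (0.929956, -0.549644, -0.3648)–(1.1399, 0, -0.3648)  len=0.5884
  (v6,v2,v10) [-+-] → (-0.47904, -1.00056, -0.3648)–(-0.929956, -0.549644, -0.3648)  len=0.6377
  (v9,v8,v1) [+-+] → (1.1399, 0, -0.3648)–(0.929956, 0.549644, -0.3648)  len=0.5884

Chained into 1 loop(s):
  loop 1: 10 segments, perimeter = 6.8204
Total perimeter = 6.820


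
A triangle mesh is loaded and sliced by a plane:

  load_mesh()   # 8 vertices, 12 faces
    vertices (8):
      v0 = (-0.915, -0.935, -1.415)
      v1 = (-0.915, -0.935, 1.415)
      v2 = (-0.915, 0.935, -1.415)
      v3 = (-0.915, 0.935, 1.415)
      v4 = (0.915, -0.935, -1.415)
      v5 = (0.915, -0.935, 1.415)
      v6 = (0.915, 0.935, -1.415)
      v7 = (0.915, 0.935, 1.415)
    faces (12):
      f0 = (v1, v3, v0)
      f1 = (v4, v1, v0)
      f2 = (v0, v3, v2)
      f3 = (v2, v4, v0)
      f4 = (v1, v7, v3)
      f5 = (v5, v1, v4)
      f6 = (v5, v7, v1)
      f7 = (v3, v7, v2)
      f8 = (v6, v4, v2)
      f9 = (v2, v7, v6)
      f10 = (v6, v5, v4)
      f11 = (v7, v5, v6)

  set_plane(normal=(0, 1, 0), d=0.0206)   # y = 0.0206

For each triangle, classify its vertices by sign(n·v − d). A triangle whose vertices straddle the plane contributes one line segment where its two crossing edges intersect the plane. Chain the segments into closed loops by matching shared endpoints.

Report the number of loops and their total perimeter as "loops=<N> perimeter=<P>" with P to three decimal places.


Straddling triangles (8 of 12):
  (v1,v3,v0) [-+-] → (-0.915, 0.0206, 1.415)–(-0.915, 0.0206, 0.0311754)  len=1.3838
  (v0,v3,v2) [-++] → (-0.915, 0.0206, 0.0311754)–(-0.915, 0.0206, -1.415)  len=1.4462
  (v2,v4,v0) [+--] → (-0.0201594, 0.0206, -1.415)–(-0.915, 0.0206, -1.415)  len=0.8948
  (v1,v7,v3) [-++] → (0.0201594, 0.0206, 1.415)–(-0.915, 0.0206, 1.415)  len=0.9352
  (v5,v7,v1) [-+-] → (0.915, 0.0206, 1.415)–(0.0201594, 0.0206, 1.415)  len=0.8948
  (v6,v4,v2) [+-+] → (0.915, 0.0206, -1.415)–(-0.0201594, 0.0206, -1.415)  len=0.9352
  (v6,v5,v4) [+--] → (0.915, 0.0206, -0.0311754)–(0.915, 0.0206, -1.415)  len=1.3838
  (v7,v5,v6) [+-+] → (0.915, 0.0206, 1.415)–(0.915, 0.0206, -0.0311754)  len=1.4462

Chained into 1 loop(s):
  loop 1: 8 segments, perimeter = 9.3200
Total perimeter = 9.320

loops=1 perimeter=9.320


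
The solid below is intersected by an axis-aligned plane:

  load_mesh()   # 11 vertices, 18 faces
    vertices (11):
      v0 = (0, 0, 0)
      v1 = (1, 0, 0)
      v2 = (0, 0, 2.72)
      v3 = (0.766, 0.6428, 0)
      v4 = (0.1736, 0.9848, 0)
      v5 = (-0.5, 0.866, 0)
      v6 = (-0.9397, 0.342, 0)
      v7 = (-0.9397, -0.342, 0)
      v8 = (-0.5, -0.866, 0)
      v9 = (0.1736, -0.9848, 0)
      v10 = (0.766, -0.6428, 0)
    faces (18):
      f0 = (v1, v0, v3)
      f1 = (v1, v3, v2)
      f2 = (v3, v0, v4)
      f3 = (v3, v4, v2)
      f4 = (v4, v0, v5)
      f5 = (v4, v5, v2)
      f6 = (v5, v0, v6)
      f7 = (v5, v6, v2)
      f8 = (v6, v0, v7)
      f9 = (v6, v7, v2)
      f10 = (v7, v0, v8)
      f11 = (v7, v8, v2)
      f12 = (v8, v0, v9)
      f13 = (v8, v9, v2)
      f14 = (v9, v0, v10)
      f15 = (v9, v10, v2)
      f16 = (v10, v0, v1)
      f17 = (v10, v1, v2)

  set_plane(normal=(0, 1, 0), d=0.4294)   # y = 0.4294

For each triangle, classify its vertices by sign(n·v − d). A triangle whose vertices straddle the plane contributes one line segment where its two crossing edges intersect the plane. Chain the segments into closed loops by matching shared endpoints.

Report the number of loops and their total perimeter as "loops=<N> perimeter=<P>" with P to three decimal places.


Straddling triangles (8 of 18):
  (v1,v0,v3) [--+] → (0.511699, 0.4294, 0)–(0.843685, 0.4294, 0)  len=0.3320
  (v1,v3,v2) [-+-] → (0.843685, 0.4294, 0)–(0.511699, 0.4294, 0.902999)  len=0.9621
  (v3,v0,v4) [+-+] → (0.511699, 0.4294, 0)–(0.0756944, 0.4294, 0)  len=0.4360
  (v3,v4,v2) [++-] → (0.0756944, 0.4294, 1.534)–(0.511699, 0.4294, 0.902999)  len=0.7670
  (v4,v0,v5) [+-+] → (0.0756944, 0.4294, 0)–(-0.247921, 0.4294, 0)  len=0.3236
  (v4,v5,v2) [++-] → (-0.247921, 0.4294, 1.37131)–(0.0756944, 0.4294, 1.534)  len=0.3622
  (v5,v0,v6) [+--] → (-0.247921, 0.4294, 0)–(-0.866361, 0.4294, 0)  len=0.6184
  (v5,v6,v2) [+--] → (-0.866361, 0.4294, 0)–(-0.247921, 0.4294, 1.37131)  len=1.5043

Chained into 1 loop(s):
  loop 1: 8 segments, perimeter = 5.3056
Total perimeter = 5.306

loops=1 perimeter=5.306


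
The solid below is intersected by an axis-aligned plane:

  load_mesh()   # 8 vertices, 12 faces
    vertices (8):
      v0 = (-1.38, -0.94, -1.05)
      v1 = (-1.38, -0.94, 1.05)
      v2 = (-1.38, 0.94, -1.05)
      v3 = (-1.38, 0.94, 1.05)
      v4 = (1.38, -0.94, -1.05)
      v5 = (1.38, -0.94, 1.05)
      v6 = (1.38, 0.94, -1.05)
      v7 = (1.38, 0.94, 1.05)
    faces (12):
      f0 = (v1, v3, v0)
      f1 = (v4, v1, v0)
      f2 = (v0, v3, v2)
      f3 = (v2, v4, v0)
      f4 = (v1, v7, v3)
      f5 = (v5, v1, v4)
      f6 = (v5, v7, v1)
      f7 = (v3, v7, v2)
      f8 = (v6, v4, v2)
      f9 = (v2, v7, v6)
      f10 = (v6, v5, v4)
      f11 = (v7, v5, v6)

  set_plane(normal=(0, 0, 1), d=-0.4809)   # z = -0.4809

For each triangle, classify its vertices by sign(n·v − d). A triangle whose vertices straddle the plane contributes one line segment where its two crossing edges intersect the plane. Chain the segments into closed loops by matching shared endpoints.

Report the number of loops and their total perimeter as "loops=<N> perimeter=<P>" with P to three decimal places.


loops=1 perimeter=9.280

Straddling triangles (8 of 12):
  (v1,v3,v0) [++-] → (-1.38, -0.43052, -0.4809)–(-1.38, -0.94, -0.4809)  len=0.5095
  (v4,v1,v0) [-+-] → (0.63204, -0.94, -0.4809)–(-1.38, -0.94, -0.4809)  len=2.0120
  (v0,v3,v2) [-+-] → (-1.38, -0.43052, -0.4809)–(-1.38, 0.94, -0.4809)  len=1.3705
  (v5,v1,v4) [++-] → (0.63204, -0.94, -0.4809)–(1.38, -0.94, -0.4809)  len=0.7480
  (v3,v7,v2) [++-] → (-0.63204, 0.94, -0.4809)–(-1.38, 0.94, -0.4809)  len=0.7480
  (v2,v7,v6) [-+-] → (-0.63204, 0.94, -0.4809)–(1.38, 0.94, -0.4809)  len=2.0120
  (v6,v5,v4) [-+-] → (1.38, 0.43052, -0.4809)–(1.38, -0.94, -0.4809)  len=1.3705
  (v7,v5,v6) [++-] → (1.38, 0.43052, -0.4809)–(1.38, 0.94, -0.4809)  len=0.5095

Chained into 1 loop(s):
  loop 1: 8 segments, perimeter = 9.2800
Total perimeter = 9.280


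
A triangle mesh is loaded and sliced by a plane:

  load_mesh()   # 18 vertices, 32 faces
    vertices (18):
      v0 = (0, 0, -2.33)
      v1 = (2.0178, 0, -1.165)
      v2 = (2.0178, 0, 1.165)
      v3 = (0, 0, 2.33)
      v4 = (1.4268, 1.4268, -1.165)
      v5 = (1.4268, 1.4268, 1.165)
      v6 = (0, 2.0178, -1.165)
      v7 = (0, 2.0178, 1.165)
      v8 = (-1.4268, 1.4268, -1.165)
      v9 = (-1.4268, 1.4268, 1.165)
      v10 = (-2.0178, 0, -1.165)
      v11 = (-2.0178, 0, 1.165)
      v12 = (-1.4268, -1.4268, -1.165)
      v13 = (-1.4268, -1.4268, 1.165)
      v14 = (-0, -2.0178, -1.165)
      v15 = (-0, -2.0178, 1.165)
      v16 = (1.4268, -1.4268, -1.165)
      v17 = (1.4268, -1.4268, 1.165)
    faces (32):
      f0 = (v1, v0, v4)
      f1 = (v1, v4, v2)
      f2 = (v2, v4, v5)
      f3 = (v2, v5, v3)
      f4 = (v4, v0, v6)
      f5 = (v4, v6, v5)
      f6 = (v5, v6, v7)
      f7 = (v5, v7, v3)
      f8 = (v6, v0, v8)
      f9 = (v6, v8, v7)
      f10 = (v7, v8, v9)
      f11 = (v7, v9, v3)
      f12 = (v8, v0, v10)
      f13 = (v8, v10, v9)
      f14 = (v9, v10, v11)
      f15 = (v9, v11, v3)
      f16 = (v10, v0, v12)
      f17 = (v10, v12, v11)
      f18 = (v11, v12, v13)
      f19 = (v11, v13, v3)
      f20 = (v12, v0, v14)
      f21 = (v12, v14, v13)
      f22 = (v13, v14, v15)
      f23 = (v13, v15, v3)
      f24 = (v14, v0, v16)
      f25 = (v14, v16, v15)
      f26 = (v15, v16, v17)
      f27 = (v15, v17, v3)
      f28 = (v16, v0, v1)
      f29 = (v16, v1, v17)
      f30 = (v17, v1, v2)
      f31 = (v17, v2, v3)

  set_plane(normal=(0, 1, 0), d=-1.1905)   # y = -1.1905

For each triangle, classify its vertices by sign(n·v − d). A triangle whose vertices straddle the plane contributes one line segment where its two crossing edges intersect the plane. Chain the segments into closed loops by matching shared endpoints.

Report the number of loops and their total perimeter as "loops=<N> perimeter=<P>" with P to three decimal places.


loops=1 perimeter=11.100

Straddling triangles (12 of 32):
  (v10,v0,v12) [++-] → (-1.1905, -1.1905, -1.35794)–(-1.52468, -1.1905, -1.165)  len=0.3859
  (v10,v12,v11) [+-+] → (-1.52468, -1.1905, -1.165)–(-1.52468, -1.1905, -0.779116)  len=0.3859
  (v11,v12,v13) [+--] → (-1.52468, -1.1905, -0.779116)–(-1.52468, -1.1905, 1.165)  len=1.9441
  (v11,v13,v3) [+-+] → (-1.52468, -1.1905, 1.165)–(-1.1905, -1.1905, 1.35794)  len=0.3859
  (v12,v0,v14) [-+-] → (-1.1905, -1.1905, -1.35794)–(0, -1.1905, -1.64265)  len=1.2241
  (v13,v15,v3) [--+] → (0, -1.1905, 1.64265)–(-1.1905, -1.1905, 1.35794)  len=1.2241
  (v14,v0,v16) [-+-] → (0, -1.1905, -1.64265)–(1.1905, -1.1905, -1.35794)  len=1.2241
  (v15,v17,v3) [--+] → (1.1905, -1.1905, 1.35794)–(0, -1.1905, 1.64265)  len=1.2241
  (v16,v0,v1) [-++] → (1.1905, -1.1905, -1.35794)–(1.52468, -1.1905, -1.165)  len=0.3859
  (v16,v1,v17) [-+-] → (1.52468, -1.1905, -1.165)–(1.52468, -1.1905, 0.779116)  len=1.9441
  (v17,v1,v2) [-++] → (1.52468, -1.1905, 0.779116)–(1.52468, -1.1905, 1.165)  len=0.3859
  (v17,v2,v3) [-++] → (1.52468, -1.1905, 1.165)–(1.1905, -1.1905, 1.35794)  len=0.3859

Chained into 1 loop(s):
  loop 1: 12 segments, perimeter = 11.0998
Total perimeter = 11.100


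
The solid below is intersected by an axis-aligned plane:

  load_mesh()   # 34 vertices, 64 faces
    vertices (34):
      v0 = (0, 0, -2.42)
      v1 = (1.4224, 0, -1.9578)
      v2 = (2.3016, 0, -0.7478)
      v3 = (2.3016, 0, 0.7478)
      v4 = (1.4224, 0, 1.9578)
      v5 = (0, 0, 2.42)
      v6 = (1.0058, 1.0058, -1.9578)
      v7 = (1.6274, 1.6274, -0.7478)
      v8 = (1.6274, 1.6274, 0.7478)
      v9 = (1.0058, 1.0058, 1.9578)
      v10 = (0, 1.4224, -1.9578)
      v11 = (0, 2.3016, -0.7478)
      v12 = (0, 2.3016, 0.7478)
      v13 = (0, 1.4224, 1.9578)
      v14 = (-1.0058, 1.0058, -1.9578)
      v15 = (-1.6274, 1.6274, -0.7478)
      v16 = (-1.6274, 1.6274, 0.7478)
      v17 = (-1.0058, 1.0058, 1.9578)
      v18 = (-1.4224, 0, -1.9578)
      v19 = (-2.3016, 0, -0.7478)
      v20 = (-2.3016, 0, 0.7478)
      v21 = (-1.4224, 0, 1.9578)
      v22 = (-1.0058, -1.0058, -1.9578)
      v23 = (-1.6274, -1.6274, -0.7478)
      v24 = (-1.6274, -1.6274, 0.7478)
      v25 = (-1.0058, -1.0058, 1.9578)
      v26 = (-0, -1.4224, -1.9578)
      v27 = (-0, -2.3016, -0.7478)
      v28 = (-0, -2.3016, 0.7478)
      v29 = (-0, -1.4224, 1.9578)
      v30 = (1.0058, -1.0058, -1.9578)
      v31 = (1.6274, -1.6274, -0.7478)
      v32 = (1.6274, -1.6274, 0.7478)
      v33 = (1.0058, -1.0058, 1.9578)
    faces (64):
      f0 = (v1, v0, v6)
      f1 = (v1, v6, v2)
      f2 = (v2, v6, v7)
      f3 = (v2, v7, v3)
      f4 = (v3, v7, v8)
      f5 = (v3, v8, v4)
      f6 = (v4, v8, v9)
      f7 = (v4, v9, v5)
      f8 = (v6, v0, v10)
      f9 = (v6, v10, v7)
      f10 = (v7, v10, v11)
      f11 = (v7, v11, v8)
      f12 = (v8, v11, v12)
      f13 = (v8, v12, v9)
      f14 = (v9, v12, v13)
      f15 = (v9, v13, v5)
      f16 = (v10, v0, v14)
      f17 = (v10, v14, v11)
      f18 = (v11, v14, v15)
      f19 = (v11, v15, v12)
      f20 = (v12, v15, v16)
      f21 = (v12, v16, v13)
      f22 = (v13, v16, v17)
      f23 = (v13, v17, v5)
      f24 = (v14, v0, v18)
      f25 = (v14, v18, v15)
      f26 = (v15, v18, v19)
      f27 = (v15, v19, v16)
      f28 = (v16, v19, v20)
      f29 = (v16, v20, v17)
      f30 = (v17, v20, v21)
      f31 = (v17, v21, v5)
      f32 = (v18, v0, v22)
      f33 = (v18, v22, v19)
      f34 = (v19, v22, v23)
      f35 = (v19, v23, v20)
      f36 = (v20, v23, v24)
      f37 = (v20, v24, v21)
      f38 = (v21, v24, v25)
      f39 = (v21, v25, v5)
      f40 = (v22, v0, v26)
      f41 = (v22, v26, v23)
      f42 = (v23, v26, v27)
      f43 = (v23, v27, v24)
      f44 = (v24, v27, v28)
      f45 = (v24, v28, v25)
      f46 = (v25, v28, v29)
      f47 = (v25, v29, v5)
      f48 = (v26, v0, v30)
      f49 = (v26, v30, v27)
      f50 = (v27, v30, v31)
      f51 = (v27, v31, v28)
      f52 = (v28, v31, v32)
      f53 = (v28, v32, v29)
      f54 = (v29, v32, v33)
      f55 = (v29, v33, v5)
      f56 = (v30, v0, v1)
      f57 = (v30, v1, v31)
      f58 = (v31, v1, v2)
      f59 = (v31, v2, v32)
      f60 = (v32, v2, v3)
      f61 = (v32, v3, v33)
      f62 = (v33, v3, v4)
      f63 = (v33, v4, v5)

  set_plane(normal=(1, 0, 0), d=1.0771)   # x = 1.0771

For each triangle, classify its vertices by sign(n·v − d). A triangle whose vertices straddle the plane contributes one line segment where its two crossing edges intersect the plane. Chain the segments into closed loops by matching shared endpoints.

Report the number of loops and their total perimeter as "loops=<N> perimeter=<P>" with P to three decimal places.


loops=1 perimeter=12.773

Straddling triangles (20 of 64):
  (v1,v0,v6) [+--] → (1.0771, 0, -2.07)–(1.0771, 0.83366, -1.9578)  len=0.8412
  (v1,v6,v2) [+-+] → (1.0771, 0.83366, -1.9578)–(1.0771, 0.950457, -1.89122)  len=0.1344
  (v2,v6,v7) [+-+] → (1.0771, 0.950457, -1.89122)–(1.0771, 1.0771, -1.81901)  len=0.1458
  (v4,v8,v9) [++-] → (1.0771, 1.0771, 1.81901)–(1.0771, 0.83366, 1.9578)  len=0.2802
  (v4,v9,v5) [+--] → (1.0771, 0.83366, 1.9578)–(1.0771, 0, 2.07)  len=0.8412
  (v6,v10,v7) [--+] → (1.0771, 1.55808, -1.15696)–(1.0771, 1.0771, -1.81901)  len=0.8183
  (v7,v10,v11) [+--] → (1.0771, 1.55808, -1.15696)–(1.0771, 1.85538, -0.7478)  len=0.5058
  (v7,v11,v8) [+-+] → (1.0771, 1.85538, -0.7478)–(1.0771, 1.85538, 0.242068)  len=0.9899
  (v8,v11,v12) [+--] → (1.0771, 1.85538, 0.242068)–(1.0771, 1.85538, 0.7478)  len=0.5057
  (v8,v12,v9) [+--] → (1.0771, 1.85538, 0.7478)–(1.0771, 1.0771, 1.81901)  len=1.3241
  (v27,v30,v31) [--+] → (1.0771, -1.0771, -1.81901)–(1.0771, -1.85538, -0.7478)  len=1.3241
  (v27,v31,v28) [-+-] → (1.0771, -1.85538, -0.7478)–(1.0771, -1.85538, -0.242068)  len=0.5057
  (v28,v31,v32) [-++] → (1.0771, -1.85538, -0.242068)–(1.0771, -1.85538, 0.7478)  len=0.9899
  (v28,v32,v29) [-+-] → (1.0771, -1.85538, 0.7478)–(1.0771, -1.55808, 1.15696)  len=0.5058
  (v29,v32,v33) [-+-] → (1.0771, -1.55808, 1.15696)–(1.0771, -1.0771, 1.81901)  len=0.8183
  (v30,v0,v1) [--+] → (1.0771, 0, -2.07)–(1.0771, -0.83366, -1.9578)  len=0.8412
  (v30,v1,v31) [-++] → (1.0771, -0.83366, -1.9578)–(1.0771, -1.0771, -1.81901)  len=0.2802
  (v32,v3,v33) [++-] → (1.0771, -0.950457, 1.89122)–(1.0771, -1.0771, 1.81901)  len=0.1458
  (v33,v3,v4) [-++] → (1.0771, -0.950457, 1.89122)–(1.0771, -0.83366, 1.9578)  len=0.1344
  (v33,v4,v5) [-+-] → (1.0771, -0.83366, 1.9578)–(1.0771, 0, 2.07)  len=0.8412

Chained into 1 loop(s):
  loop 1: 20 segments, perimeter = 12.7732
Total perimeter = 12.773


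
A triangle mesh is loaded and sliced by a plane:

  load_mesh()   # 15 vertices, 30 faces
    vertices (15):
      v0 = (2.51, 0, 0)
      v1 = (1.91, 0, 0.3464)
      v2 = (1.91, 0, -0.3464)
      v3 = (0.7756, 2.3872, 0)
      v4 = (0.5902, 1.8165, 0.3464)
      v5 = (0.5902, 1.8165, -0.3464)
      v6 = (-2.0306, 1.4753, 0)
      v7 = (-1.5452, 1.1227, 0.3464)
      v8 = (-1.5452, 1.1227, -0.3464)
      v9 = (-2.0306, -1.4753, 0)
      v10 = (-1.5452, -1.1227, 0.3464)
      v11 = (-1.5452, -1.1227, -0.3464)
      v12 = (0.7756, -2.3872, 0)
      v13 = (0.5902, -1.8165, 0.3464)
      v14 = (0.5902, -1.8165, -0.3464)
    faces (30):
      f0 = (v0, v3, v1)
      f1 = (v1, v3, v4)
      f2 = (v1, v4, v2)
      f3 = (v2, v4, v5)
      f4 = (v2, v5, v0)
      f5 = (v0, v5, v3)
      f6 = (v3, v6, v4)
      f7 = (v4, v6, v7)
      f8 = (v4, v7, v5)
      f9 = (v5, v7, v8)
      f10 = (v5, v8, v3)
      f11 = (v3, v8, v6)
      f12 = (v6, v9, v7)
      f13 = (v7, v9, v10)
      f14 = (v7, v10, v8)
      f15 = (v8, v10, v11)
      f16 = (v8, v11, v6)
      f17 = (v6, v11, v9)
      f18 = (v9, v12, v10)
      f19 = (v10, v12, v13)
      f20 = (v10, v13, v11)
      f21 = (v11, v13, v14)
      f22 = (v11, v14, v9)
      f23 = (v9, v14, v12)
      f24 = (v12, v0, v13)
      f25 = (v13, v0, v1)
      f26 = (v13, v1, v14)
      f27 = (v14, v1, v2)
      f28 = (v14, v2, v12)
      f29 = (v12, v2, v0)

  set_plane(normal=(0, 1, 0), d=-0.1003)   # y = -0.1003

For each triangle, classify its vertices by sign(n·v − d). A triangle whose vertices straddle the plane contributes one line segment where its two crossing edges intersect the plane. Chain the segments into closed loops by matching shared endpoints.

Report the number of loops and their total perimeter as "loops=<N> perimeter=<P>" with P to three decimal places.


loops=2 perimeter=3.964

Straddling triangles (12 of 30):
  (v6,v9,v7) [+-+] → (-2.0306, -0.1003, 0)–(-1.7737, -0.1003, 0.183333)  len=0.3156
  (v7,v9,v10) [+--] → (-1.7737, -0.1003, 0.183333)–(-1.5452, -0.1003, 0.3464)  len=0.2807
  (v7,v10,v8) [+-+] → (-1.5452, -0.1003, 0.3464)–(-1.5452, -0.1003, 0.0309468)  len=0.3155
  (v8,v10,v11) [+--] → (-1.5452, -0.1003, 0.0309468)–(-1.5452, -0.1003, -0.3464)  len=0.3773
  (v8,v11,v6) [+-+] → (-1.5452, -0.1003, -0.3464)–(-1.73622, -0.1003, -0.21008)  len=0.2347
  (v6,v11,v9) [+--] → (-1.73622, -0.1003, -0.21008)–(-2.0306, -0.1003, 0)  len=0.3617
  (v12,v0,v13) [-+-] → (2.43713, -0.1003, 0)–(2.404, -0.1003, 0.0191268)  len=0.0383
  (v13,v0,v1) [-++] → (2.404, -0.1003, 0.0191268)–(1.83713, -0.1003, 0.3464)  len=0.6546
  (v13,v1,v14) [-+-] → (1.83713, -0.1003, 0.3464)–(1.83713, -0.1003, 0.308146)  len=0.0383
  (v14,v1,v2) [-++] → (1.83713, -0.1003, 0.308146)–(1.83713, -0.1003, -0.3464)  len=0.6545
  (v14,v2,v12) [-+-] → (1.83713, -0.1003, -0.3464)–(1.86234, -0.1003, -0.331846)  len=0.0291
  (v12,v2,v0) [-++] → (1.86234, -0.1003, -0.331846)–(2.43713, -0.1003, 0)  len=0.6637

Chained into 2 loop(s):
  loop 1: 6 segments, perimeter = 1.8855
  loop 2: 6 segments, perimeter = 2.0784
Total perimeter = 3.964


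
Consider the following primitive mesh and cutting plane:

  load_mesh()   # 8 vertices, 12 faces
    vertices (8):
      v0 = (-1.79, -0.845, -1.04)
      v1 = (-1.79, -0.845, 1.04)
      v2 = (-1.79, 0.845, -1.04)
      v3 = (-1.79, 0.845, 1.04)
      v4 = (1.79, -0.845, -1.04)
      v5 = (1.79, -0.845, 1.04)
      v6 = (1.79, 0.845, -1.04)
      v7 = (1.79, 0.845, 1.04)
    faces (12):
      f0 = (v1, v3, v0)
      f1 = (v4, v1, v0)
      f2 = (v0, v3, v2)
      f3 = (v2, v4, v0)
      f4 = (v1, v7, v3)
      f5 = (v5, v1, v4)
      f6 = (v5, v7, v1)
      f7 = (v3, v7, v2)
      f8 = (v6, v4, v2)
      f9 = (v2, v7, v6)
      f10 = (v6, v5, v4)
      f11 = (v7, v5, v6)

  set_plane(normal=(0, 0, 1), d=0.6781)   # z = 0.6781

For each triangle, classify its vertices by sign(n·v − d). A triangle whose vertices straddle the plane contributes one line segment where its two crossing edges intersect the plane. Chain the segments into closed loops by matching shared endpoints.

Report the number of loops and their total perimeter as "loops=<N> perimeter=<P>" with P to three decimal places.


Straddling triangles (8 of 12):
  (v1,v3,v0) [++-] → (-1.79, 0.550956, 0.6781)–(-1.79, -0.845, 0.6781)  len=1.3960
  (v4,v1,v0) [-+-] → (-1.16711, -0.845, 0.6781)–(-1.79, -0.845, 0.6781)  len=0.6229
  (v0,v3,v2) [-+-] → (-1.79, 0.550956, 0.6781)–(-1.79, 0.845, 0.6781)  len=0.2940
  (v5,v1,v4) [++-] → (-1.16711, -0.845, 0.6781)–(1.79, -0.845, 0.6781)  len=2.9571
  (v3,v7,v2) [++-] → (1.16711, 0.845, 0.6781)–(-1.79, 0.845, 0.6781)  len=2.9571
  (v2,v7,v6) [-+-] → (1.16711, 0.845, 0.6781)–(1.79, 0.845, 0.6781)  len=0.6229
  (v6,v5,v4) [-+-] → (1.79, -0.550956, 0.6781)–(1.79, -0.845, 0.6781)  len=0.2940
  (v7,v5,v6) [++-] → (1.79, -0.550956, 0.6781)–(1.79, 0.845, 0.6781)  len=1.3960

Chained into 1 loop(s):
  loop 1: 8 segments, perimeter = 10.5400
Total perimeter = 10.540

loops=1 perimeter=10.540


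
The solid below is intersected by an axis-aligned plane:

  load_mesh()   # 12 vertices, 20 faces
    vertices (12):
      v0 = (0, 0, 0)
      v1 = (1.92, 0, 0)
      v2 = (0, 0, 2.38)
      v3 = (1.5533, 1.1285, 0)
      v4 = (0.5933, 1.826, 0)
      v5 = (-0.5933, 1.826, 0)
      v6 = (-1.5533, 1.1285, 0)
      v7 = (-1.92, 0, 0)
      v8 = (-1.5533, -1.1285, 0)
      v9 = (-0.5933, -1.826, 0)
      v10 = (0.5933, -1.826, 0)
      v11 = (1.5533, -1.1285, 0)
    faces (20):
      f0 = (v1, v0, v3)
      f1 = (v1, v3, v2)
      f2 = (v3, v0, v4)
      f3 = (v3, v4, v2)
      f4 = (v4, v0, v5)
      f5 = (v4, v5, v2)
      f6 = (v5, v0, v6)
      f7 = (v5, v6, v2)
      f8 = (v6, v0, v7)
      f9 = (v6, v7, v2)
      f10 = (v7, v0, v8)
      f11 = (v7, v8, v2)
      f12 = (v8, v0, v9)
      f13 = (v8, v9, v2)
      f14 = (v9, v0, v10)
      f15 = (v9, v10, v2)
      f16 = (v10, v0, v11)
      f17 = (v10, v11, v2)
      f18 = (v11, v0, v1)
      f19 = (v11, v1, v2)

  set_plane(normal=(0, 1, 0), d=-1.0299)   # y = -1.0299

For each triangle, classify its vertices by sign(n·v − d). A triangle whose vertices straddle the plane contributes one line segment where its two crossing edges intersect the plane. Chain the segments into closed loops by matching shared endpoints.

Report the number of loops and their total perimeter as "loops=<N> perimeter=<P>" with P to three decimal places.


Straddling triangles (10 of 20):
  (v7,v0,v8) [++-] → (-1.41758, -1.0299, 0)–(-1.58534, -1.0299, 0)  len=0.1678
  (v7,v8,v2) [+-+] → (-1.58534, -1.0299, 0)–(-1.41758, -1.0299, 0.207947)  len=0.2672
  (v8,v0,v9) [-+-] → (-1.41758, -1.0299, 0)–(-0.334633, -1.0299, 0)  len=1.0830
  (v8,v9,v2) [--+] → (-0.334633, -1.0299, 1.03763)–(-1.41758, -1.0299, 0.207947)  len=1.3642
  (v9,v0,v10) [-+-] → (-0.334633, -1.0299, 0)–(0.334633, -1.0299, 0)  len=0.6693
  (v9,v10,v2) [--+] → (0.334633, -1.0299, 1.03763)–(-0.334633, -1.0299, 1.03763)  len=0.6693
  (v10,v0,v11) [-+-] → (0.334633, -1.0299, 0)–(1.41758, -1.0299, 0)  len=1.0830
  (v10,v11,v2) [--+] → (1.41758, -1.0299, 0.207947)–(0.334633, -1.0299, 1.03763)  len=1.3642
  (v11,v0,v1) [-++] → (1.41758, -1.0299, 0)–(1.58534, -1.0299, 0)  len=0.1678
  (v11,v1,v2) [-++] → (1.58534, -1.0299, 0)–(1.41758, -1.0299, 0.207947)  len=0.2672

Chained into 1 loop(s):
  loop 1: 10 segments, perimeter = 7.1028
Total perimeter = 7.103

loops=1 perimeter=7.103


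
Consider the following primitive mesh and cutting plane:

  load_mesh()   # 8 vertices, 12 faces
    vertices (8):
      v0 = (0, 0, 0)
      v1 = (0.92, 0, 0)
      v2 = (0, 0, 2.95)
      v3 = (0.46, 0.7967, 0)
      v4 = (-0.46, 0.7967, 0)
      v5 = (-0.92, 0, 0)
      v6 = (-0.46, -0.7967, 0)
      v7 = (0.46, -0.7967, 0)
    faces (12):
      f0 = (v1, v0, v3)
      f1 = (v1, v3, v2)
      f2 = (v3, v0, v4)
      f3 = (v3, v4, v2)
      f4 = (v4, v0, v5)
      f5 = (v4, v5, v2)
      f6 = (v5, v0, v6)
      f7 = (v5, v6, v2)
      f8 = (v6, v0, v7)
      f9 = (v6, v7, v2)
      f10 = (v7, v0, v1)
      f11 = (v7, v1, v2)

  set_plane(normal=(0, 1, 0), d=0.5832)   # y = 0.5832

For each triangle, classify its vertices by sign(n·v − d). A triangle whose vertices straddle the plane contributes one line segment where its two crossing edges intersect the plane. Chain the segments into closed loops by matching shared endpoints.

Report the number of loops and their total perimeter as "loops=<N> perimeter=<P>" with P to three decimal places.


loops=1 perimeter=3.496

Straddling triangles (6 of 12):
  (v1,v0,v3) [--+] → (0.336729, 0.5832, 0)–(0.583271, 0.5832, 0)  len=0.2465
  (v1,v3,v2) [-+-] → (0.583271, 0.5832, 0)–(0.336729, 0.5832, 0.790542)  len=0.8281
  (v3,v0,v4) [+-+] → (0.336729, 0.5832, 0)–(-0.336729, 0.5832, 0)  len=0.6735
  (v3,v4,v2) [++-] → (-0.336729, 0.5832, 0.790542)–(0.336729, 0.5832, 0.790542)  len=0.6735
  (v4,v0,v5) [+--] → (-0.336729, 0.5832, 0)–(-0.583271, 0.5832, 0)  len=0.2465
  (v4,v5,v2) [+--] → (-0.583271, 0.5832, 0)–(-0.336729, 0.5832, 0.790542)  len=0.8281

Chained into 1 loop(s):
  loop 1: 6 segments, perimeter = 3.4962
Total perimeter = 3.496


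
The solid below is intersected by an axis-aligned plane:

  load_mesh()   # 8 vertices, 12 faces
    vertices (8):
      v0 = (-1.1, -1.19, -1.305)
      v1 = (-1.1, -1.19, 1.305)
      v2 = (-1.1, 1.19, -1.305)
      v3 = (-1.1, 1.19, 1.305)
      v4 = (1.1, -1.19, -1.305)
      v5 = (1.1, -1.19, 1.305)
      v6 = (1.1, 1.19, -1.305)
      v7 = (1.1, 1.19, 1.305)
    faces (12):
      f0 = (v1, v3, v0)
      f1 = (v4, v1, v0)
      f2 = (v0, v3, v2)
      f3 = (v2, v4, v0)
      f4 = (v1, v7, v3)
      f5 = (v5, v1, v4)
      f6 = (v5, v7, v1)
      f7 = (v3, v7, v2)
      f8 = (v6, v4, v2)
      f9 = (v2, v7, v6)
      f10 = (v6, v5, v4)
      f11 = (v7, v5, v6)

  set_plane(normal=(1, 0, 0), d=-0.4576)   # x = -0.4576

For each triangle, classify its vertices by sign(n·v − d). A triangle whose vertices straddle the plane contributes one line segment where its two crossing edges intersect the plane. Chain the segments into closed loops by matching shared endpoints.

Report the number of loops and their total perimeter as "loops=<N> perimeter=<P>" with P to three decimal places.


loops=1 perimeter=9.980

Straddling triangles (8 of 12):
  (v4,v1,v0) [+--] → (-0.4576, -1.19, 0.54288)–(-0.4576, -1.19, -1.305)  len=1.8479
  (v2,v4,v0) [-+-] → (-0.4576, 0.49504, -1.305)–(-0.4576, -1.19, -1.305)  len=1.6850
  (v1,v7,v3) [-+-] → (-0.4576, -0.49504, 1.305)–(-0.4576, 1.19, 1.305)  len=1.6850
  (v5,v1,v4) [+-+] → (-0.4576, -1.19, 1.305)–(-0.4576, -1.19, 0.54288)  len=0.7621
  (v5,v7,v1) [++-] → (-0.4576, -0.49504, 1.305)–(-0.4576, -1.19, 1.305)  len=0.6950
  (v3,v7,v2) [-+-] → (-0.4576, 1.19, 1.305)–(-0.4576, 1.19, -0.54288)  len=1.8479
  (v6,v4,v2) [++-] → (-0.4576, 0.49504, -1.305)–(-0.4576, 1.19, -1.305)  len=0.6950
  (v2,v7,v6) [-++] → (-0.4576, 1.19, -0.54288)–(-0.4576, 1.19, -1.305)  len=0.7621

Chained into 1 loop(s):
  loop 1: 8 segments, perimeter = 9.9800
Total perimeter = 9.980


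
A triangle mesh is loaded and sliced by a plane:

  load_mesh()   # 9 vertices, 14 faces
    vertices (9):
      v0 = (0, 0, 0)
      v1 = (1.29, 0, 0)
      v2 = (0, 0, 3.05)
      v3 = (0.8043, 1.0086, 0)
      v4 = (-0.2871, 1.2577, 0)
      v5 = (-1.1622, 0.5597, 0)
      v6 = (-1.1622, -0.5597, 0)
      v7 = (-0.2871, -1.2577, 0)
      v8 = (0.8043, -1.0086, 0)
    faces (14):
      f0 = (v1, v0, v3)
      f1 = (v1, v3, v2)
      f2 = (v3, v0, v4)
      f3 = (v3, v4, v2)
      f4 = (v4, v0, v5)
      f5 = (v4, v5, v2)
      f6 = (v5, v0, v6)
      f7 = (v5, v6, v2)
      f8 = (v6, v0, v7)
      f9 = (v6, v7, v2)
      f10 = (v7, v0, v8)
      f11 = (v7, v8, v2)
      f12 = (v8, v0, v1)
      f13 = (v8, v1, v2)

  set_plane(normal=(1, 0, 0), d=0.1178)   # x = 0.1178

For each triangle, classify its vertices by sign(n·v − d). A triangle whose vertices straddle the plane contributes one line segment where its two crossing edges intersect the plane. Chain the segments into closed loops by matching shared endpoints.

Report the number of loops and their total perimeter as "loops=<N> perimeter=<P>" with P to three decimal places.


loops=1 perimeter=8.368

Straddling triangles (8 of 14):
  (v1,v0,v3) [+-+] → (0.1178, 0, 0)–(0.1178, 0.147722, 0)  len=0.1477
  (v1,v3,v2) [++-] → (0.1178, 0.147722, 2.60329)–(0.1178, 0, 2.77148)  len=0.2239
  (v3,v0,v4) [+--] → (0.1178, 0.147722, 0)–(0.1178, 1.16529, 0)  len=1.0176
  (v3,v4,v2) [+--] → (0.1178, 1.16529, 0)–(0.1178, 0.147722, 2.60329)  len=2.7951
  (v7,v0,v8) [--+] → (0.1178, -0.147722, 0)–(0.1178, -1.16529, 0)  len=1.0176
  (v7,v8,v2) [-+-] → (0.1178, -1.16529, 0)–(0.1178, -0.147722, 2.60329)  len=2.7951
  (v8,v0,v1) [+-+] → (0.1178, -0.147722, 0)–(0.1178, 0, 0)  len=0.1477
  (v8,v1,v2) [++-] → (0.1178, 0, 2.77148)–(0.1178, -0.147722, 2.60329)  len=0.2239

Chained into 1 loop(s):
  loop 1: 8 segments, perimeter = 8.3685
Total perimeter = 8.368


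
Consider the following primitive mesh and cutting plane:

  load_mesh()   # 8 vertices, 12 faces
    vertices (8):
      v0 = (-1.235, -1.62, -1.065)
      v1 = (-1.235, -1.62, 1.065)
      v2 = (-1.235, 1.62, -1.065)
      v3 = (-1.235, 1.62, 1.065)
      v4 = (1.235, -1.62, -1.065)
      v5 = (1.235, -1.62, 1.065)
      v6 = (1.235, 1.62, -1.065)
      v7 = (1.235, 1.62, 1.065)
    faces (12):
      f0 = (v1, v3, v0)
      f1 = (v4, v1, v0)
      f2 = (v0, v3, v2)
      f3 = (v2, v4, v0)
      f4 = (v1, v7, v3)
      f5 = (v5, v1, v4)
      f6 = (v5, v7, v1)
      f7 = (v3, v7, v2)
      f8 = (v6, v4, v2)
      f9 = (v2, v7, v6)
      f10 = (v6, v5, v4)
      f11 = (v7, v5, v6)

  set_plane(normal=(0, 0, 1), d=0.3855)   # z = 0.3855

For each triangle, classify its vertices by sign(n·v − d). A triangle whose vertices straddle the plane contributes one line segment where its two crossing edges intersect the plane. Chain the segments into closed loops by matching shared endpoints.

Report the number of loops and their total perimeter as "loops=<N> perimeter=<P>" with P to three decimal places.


loops=1 perimeter=11.420

Straddling triangles (8 of 12):
  (v1,v3,v0) [++-] → (-1.235, 0.586394, 0.3855)–(-1.235, -1.62, 0.3855)  len=2.2064
  (v4,v1,v0) [-+-] → (-0.447035, -1.62, 0.3855)–(-1.235, -1.62, 0.3855)  len=0.7880
  (v0,v3,v2) [-+-] → (-1.235, 0.586394, 0.3855)–(-1.235, 1.62, 0.3855)  len=1.0336
  (v5,v1,v4) [++-] → (-0.447035, -1.62, 0.3855)–(1.235, -1.62, 0.3855)  len=1.6820
  (v3,v7,v2) [++-] → (0.447035, 1.62, 0.3855)–(-1.235, 1.62, 0.3855)  len=1.6820
  (v2,v7,v6) [-+-] → (0.447035, 1.62, 0.3855)–(1.235, 1.62, 0.3855)  len=0.7880
  (v6,v5,v4) [-+-] → (1.235, -0.586394, 0.3855)–(1.235, -1.62, 0.3855)  len=1.0336
  (v7,v5,v6) [++-] → (1.235, -0.586394, 0.3855)–(1.235, 1.62, 0.3855)  len=2.2064

Chained into 1 loop(s):
  loop 1: 8 segments, perimeter = 11.4200
Total perimeter = 11.420


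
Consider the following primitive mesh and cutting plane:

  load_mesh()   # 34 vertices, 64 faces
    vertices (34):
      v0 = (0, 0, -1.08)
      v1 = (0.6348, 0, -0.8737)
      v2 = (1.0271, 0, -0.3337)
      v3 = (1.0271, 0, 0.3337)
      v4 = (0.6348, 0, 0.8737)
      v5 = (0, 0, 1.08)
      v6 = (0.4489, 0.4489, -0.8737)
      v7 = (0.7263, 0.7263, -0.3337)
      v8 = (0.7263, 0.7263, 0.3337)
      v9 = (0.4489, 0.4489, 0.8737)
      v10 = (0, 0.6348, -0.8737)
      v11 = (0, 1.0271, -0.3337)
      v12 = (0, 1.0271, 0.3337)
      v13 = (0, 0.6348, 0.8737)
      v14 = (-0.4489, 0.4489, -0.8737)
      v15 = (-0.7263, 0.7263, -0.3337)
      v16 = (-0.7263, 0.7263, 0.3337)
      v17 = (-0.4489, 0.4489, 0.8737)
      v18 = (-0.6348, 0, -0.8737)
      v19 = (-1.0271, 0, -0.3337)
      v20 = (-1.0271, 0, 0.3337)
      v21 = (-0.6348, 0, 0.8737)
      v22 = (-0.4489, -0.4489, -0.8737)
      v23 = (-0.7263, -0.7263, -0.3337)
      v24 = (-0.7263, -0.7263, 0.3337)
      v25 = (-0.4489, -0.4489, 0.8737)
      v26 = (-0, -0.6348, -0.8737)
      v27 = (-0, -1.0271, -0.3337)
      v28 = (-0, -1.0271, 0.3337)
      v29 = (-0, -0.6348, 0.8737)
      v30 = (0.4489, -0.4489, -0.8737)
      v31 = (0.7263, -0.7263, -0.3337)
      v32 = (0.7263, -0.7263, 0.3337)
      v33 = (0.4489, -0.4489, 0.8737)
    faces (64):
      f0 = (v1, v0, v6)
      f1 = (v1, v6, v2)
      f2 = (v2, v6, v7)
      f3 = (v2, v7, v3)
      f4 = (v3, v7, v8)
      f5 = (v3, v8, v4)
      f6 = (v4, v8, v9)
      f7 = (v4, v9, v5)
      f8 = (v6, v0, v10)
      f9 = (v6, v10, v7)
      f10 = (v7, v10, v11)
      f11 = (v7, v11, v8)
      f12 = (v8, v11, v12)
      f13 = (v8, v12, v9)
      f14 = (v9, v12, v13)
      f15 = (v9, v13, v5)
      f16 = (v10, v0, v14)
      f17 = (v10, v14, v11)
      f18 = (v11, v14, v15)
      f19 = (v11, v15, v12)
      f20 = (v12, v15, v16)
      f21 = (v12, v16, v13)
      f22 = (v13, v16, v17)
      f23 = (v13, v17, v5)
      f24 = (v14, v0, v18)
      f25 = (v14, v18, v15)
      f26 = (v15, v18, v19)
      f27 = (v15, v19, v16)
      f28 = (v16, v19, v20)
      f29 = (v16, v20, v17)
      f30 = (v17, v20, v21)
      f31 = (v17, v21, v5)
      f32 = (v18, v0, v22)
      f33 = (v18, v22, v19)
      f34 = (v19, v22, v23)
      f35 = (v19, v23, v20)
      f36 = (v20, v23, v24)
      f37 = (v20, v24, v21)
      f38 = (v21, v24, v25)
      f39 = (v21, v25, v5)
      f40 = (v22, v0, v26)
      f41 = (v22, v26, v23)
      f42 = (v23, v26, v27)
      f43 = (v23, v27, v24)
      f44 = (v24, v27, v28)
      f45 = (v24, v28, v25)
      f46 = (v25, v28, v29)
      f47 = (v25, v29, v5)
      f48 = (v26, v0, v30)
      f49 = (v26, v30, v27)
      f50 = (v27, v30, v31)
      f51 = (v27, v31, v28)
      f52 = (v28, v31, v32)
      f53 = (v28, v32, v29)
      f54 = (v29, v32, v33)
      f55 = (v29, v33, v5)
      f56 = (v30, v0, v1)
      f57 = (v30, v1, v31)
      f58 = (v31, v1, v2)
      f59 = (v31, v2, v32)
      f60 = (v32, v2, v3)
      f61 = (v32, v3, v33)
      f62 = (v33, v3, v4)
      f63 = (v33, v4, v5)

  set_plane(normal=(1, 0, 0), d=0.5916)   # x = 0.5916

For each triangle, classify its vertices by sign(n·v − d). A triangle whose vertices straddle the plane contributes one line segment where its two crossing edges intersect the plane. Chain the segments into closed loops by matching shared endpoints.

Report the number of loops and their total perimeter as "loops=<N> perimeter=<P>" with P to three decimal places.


loops=1 perimeter=5.296

Straddling triangles (20 of 64):
  (v1,v0,v6) [+--] → (0.5916, 0, -0.887739)–(0.5916, 0.104317, -0.8737)  len=0.1053
  (v1,v6,v2) [+-+] → (0.5916, 0.104317, -0.8737)–(0.5916, 0.338111, -0.740428)  len=0.2691
  (v2,v6,v7) [+-+] → (0.5916, 0.338111, -0.740428)–(0.5916, 0.5916, -0.595913)  len=0.2918
  (v4,v8,v9) [++-] → (0.5916, 0.5916, 0.595913)–(0.5916, 0.104317, 0.8737)  len=0.5609
  (v4,v9,v5) [+--] → (0.5916, 0.104317, 0.8737)–(0.5916, 0, 0.887739)  len=0.1053
  (v6,v10,v7) [--+] → (0.5916, 0.70933, -0.433849)–(0.5916, 0.5916, -0.595913)  len=0.2003
  (v7,v10,v11) [+--] → (0.5916, 0.70933, -0.433849)–(0.5916, 0.782087, -0.3337)  len=0.1238
  (v7,v11,v8) [+-+] → (0.5916, 0.782087, -0.3337)–(0.5916, 0.782087, 0.209924)  len=0.5436
  (v8,v11,v12) [+--] → (0.5916, 0.782087, 0.209924)–(0.5916, 0.782087, 0.3337)  len=0.1238
  (v8,v12,v9) [+--] → (0.5916, 0.782087, 0.3337)–(0.5916, 0.5916, 0.595913)  len=0.3241
  (v27,v30,v31) [--+] → (0.5916, -0.5916, -0.595913)–(0.5916, -0.782087, -0.3337)  len=0.3241
  (v27,v31,v28) [-+-] → (0.5916, -0.782087, -0.3337)–(0.5916, -0.782087, -0.209924)  len=0.1238
  (v28,v31,v32) [-++] → (0.5916, -0.782087, -0.209924)–(0.5916, -0.782087, 0.3337)  len=0.5436
  (v28,v32,v29) [-+-] → (0.5916, -0.782087, 0.3337)–(0.5916, -0.70933, 0.433849)  len=0.1238
  (v29,v32,v33) [-+-] → (0.5916, -0.70933, 0.433849)–(0.5916, -0.5916, 0.595913)  len=0.2003
  (v30,v0,v1) [--+] → (0.5916, 0, -0.887739)–(0.5916, -0.104317, -0.8737)  len=0.1053
  (v30,v1,v31) [-++] → (0.5916, -0.104317, -0.8737)–(0.5916, -0.5916, -0.595913)  len=0.5609
  (v32,v3,v33) [++-] → (0.5916, -0.338111, 0.740428)–(0.5916, -0.5916, 0.595913)  len=0.2918
  (v33,v3,v4) [-++] → (0.5916, -0.338111, 0.740428)–(0.5916, -0.104317, 0.8737)  len=0.2691
  (v33,v4,v5) [-+-] → (0.5916, -0.104317, 0.8737)–(0.5916, 0, 0.887739)  len=0.1053

Chained into 1 loop(s):
  loop 1: 20 segments, perimeter = 5.2958
Total perimeter = 5.296
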